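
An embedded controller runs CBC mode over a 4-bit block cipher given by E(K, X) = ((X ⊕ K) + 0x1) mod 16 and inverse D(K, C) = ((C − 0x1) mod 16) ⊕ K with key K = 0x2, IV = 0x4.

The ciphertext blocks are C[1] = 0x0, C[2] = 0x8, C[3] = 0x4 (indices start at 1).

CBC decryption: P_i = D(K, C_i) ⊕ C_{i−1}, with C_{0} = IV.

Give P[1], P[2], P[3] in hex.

P[1] = 0x9, P[2] = 0x5, P[3] = 0x9

P[1]: D(K, 0x0) = 0xD; 0xD ⊕ 0x4 = 0x9.
P[2]: D(K, 0x8) = 0x5; 0x5 ⊕ 0x0 = 0x5.
P[3]: D(K, 0x4) = 0x1; 0x1 ⊕ 0x8 = 0x9.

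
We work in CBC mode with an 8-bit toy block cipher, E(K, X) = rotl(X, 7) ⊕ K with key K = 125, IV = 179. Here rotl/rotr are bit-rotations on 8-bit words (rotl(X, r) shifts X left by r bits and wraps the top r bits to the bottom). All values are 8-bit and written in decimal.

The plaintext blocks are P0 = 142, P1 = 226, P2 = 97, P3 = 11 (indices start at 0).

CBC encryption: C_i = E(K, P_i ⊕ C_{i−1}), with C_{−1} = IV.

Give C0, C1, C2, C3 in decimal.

C0: P0 ⊕ 179 = 61; E(K, 61) = 227.
C1: P1 ⊕ 227 = 1; E(K, 1) = 253.
C2: P2 ⊕ 253 = 156; E(K, 156) = 51.
C3: P3 ⊕ 51 = 56; E(K, 56) = 97.

C0 = 227, C1 = 253, C2 = 51, C3 = 97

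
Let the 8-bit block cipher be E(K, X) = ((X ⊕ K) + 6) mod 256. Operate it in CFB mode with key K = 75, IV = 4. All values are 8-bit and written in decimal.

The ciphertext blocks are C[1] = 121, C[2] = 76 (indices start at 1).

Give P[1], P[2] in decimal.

P[1] = 44, P[2] = 116

CFB decryption: P_i = C_i ⊕ E(K, C_{i−1}), with C_{0} = IV.
P[1]: E(K, 4) = 85; 121 ⊕ 85 = 44.
P[2]: E(K, 121) = 56; 76 ⊕ 56 = 116.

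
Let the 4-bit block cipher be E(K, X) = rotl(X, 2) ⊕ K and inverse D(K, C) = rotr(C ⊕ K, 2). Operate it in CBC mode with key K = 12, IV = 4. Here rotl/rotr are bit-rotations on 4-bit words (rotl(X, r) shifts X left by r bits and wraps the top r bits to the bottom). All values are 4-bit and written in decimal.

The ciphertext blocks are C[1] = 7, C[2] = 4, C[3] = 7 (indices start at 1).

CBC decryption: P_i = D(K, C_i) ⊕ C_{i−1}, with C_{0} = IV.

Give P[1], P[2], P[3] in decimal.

P[1]: D(K, 7) = 14; 14 ⊕ 4 = 10.
P[2]: D(K, 4) = 2; 2 ⊕ 7 = 5.
P[3]: D(K, 7) = 14; 14 ⊕ 4 = 10.

P[1] = 10, P[2] = 5, P[3] = 10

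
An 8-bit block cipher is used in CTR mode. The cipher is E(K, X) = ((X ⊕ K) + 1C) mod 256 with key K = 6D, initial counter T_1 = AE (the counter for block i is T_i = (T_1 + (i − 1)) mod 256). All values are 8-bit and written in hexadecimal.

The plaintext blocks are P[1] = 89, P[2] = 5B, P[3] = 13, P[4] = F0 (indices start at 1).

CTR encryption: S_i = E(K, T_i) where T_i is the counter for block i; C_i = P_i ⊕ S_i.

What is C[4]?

C[1]: T = AE, S = E(K, T) = DF; 89 ⊕ DF = 56.
C[2]: T = AF, S = E(K, T) = DE; 5B ⊕ DE = 85.
C[3]: T = B0, S = E(K, T) = F9; 13 ⊕ F9 = EA.
C[4]: T = B1, S = E(K, T) = F8; F0 ⊕ F8 = 08.

C[4] = 08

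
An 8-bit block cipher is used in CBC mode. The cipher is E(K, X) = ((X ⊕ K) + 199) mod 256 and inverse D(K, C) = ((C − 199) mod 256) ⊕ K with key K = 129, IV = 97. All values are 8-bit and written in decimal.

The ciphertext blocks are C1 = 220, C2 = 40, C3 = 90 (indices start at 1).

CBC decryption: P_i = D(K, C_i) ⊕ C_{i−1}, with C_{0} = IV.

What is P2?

P2: D(K, 40) = 224; 224 ⊕ 220 = 60.

P2 = 60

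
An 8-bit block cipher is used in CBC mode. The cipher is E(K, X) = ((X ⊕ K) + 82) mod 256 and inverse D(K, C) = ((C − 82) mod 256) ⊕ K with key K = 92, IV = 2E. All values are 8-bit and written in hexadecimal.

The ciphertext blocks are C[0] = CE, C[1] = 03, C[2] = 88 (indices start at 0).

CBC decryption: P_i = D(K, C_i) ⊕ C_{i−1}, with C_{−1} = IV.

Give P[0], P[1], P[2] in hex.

P[0] = F0, P[1] = DD, P[2] = 97

P[0]: D(K, CE) = DE; DE ⊕ 2E = F0.
P[1]: D(K, 03) = 13; 13 ⊕ CE = DD.
P[2]: D(K, 88) = 94; 94 ⊕ 03 = 97.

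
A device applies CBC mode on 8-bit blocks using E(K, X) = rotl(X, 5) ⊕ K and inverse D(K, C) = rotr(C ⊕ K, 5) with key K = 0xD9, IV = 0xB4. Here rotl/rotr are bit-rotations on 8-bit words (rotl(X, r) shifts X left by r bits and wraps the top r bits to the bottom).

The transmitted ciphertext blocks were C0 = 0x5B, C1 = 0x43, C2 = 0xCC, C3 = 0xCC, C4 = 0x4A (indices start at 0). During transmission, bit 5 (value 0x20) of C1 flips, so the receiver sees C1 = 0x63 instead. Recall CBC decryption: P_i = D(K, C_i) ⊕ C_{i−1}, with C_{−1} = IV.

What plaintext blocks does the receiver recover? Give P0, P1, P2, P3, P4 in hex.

Only C1 changed, to 0x63. In CBC, a change in C_i garbles P_i and flips the same bit in P_{i+1}. Decrypting the received ciphertext:
P0: D(K, 0x5B) = 0x14; 0x14 ⊕ 0xB4 = 0xA0.
P1: D(K, 0x63) = 0xD5; 0xD5 ⊕ 0x5B = 0x8E.
P2: D(K, 0xCC) = 0xA8; 0xA8 ⊕ 0x63 = 0xCB.
P3: D(K, 0xCC) = 0xA8; 0xA8 ⊕ 0xCC = 0x64.
P4: D(K, 0x4A) = 0x9C; 0x9C ⊕ 0xCC = 0x50.
Blocks that differ from the original plaintext: P1, P2.

P0 = 0xA0, P1 = 0x8E, P2 = 0xCB, P3 = 0x64, P4 = 0x50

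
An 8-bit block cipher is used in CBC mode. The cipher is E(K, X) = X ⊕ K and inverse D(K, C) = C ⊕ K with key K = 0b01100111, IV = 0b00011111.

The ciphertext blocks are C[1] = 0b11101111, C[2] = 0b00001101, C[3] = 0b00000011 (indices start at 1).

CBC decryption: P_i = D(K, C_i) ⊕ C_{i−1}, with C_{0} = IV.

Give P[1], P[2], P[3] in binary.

P[1] = 0b10010111, P[2] = 0b10000101, P[3] = 0b01101001

P[1]: D(K, 0b11101111) = 0b10001000; 0b10001000 ⊕ 0b00011111 = 0b10010111.
P[2]: D(K, 0b00001101) = 0b01101010; 0b01101010 ⊕ 0b11101111 = 0b10000101.
P[3]: D(K, 0b00000011) = 0b01100100; 0b01100100 ⊕ 0b00001101 = 0b01101001.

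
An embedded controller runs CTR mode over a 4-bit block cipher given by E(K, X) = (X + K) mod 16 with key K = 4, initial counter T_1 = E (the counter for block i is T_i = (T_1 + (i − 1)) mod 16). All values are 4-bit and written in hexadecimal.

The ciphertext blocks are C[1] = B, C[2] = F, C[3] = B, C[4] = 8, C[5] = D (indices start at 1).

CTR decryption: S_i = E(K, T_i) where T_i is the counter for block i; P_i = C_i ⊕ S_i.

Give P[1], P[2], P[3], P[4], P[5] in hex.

P[1] = 9, P[2] = C, P[3] = F, P[4] = D, P[5] = B

P[1]: T = E, S = E(K, T) = 2; B ⊕ 2 = 9.
P[2]: T = F, S = E(K, T) = 3; F ⊕ 3 = C.
P[3]: T = 0, S = E(K, T) = 4; B ⊕ 4 = F.
P[4]: T = 1, S = E(K, T) = 5; 8 ⊕ 5 = D.
P[5]: T = 2, S = E(K, T) = 6; D ⊕ 6 = B.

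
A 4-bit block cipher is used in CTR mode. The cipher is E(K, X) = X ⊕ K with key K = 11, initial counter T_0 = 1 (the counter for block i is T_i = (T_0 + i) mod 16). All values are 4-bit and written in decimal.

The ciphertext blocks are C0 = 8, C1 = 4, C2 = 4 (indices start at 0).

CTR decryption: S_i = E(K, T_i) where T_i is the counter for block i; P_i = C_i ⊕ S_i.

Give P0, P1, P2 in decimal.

P0 = 2, P1 = 13, P2 = 12

P0: T = 1, S = E(K, T) = 10; 8 ⊕ 10 = 2.
P1: T = 2, S = E(K, T) = 9; 4 ⊕ 9 = 13.
P2: T = 3, S = E(K, T) = 8; 4 ⊕ 8 = 12.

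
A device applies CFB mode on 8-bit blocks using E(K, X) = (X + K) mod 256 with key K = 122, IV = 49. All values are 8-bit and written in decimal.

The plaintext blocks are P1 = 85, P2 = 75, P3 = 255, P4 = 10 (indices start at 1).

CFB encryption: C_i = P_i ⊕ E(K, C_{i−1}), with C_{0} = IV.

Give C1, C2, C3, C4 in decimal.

C1 = 254, C2 = 51, C3 = 82, C4 = 198

C1: E(K, 49) = 171; 85 ⊕ 171 = 254.
C2: E(K, 254) = 120; 75 ⊕ 120 = 51.
C3: E(K, 51) = 173; 255 ⊕ 173 = 82.
C4: E(K, 82) = 204; 10 ⊕ 204 = 198.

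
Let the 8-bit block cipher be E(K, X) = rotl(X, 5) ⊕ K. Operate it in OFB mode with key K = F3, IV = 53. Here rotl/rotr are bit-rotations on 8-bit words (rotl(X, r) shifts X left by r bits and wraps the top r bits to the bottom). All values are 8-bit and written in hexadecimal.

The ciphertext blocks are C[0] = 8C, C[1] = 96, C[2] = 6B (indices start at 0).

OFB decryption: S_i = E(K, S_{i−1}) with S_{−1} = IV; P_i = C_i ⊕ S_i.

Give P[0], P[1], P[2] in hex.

P[0]: S = E(K, 53) = 99; 8C ⊕ 99 = 15.
P[1]: S = E(K, 99) = C0; 96 ⊕ C0 = 56.
P[2]: S = E(K, C0) = EB; 6B ⊕ EB = 80.

P[0] = 15, P[1] = 56, P[2] = 80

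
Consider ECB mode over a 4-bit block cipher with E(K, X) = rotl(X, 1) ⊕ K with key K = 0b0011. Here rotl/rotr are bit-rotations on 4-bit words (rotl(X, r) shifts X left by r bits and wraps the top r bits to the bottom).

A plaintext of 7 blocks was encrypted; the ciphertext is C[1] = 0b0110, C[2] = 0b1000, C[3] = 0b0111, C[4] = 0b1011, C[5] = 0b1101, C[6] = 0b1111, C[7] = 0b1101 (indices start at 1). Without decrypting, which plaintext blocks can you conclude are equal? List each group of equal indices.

ECB encrypts each block independently with the same key, so equal ciphertext blocks imply equal plaintext blocks.
C[5] = C[7] = 0b1101, so P[5] = P[7].

P[5] = P[7]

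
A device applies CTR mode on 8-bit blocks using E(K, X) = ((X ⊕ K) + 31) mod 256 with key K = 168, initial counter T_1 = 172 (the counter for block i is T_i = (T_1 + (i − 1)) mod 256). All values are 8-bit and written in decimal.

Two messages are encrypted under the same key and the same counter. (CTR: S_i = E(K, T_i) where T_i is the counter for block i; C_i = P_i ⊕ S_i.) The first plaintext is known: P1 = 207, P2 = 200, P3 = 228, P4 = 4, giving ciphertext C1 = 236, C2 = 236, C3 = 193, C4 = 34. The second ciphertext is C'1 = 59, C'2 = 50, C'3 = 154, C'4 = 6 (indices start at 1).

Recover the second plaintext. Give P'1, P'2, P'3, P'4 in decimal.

P'1 = 24, P'2 = 22, P'3 = 191, P'4 = 32

In CTR with a reused counter, both messages share the same keystream S_i, so C_i ⊕ C'_i = P_i ⊕ P'_i and thus P'_i = P_i ⊕ C_i ⊕ C'_i.
P'1: 207 ⊕ 236 ⊕ 59 = 24.
P'2: 200 ⊕ 236 ⊕ 50 = 22.
P'3: 228 ⊕ 193 ⊕ 154 = 191.
P'4: 4 ⊕ 34 ⊕ 6 = 32.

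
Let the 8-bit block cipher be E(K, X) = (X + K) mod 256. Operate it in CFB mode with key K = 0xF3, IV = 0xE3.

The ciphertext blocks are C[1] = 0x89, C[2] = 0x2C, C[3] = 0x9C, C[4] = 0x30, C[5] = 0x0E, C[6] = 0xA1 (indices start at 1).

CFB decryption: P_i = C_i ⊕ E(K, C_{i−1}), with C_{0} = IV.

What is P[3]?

P[3] = 0x83

P[3]: E(K, 0x2C) = 0x1F; 0x9C ⊕ 0x1F = 0x83.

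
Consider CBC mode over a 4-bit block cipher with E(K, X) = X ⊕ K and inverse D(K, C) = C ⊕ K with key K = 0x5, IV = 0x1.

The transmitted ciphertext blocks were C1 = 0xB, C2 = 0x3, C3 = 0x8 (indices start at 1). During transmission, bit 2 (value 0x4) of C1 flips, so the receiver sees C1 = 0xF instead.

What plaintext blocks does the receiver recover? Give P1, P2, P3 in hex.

P1 = 0xB, P2 = 0x9, P3 = 0xE

CBC decryption: P_i = D(K, C_i) ⊕ C_{i−1}, with C_{0} = IV.
Only C1 changed, to 0xF. In CBC, a change in C_i garbles P_i and flips the same bit in P_{i+1}. Decrypting the received ciphertext:
P1: D(K, 0xF) = 0xA; 0xA ⊕ 0x1 = 0xB.
P2: D(K, 0x3) = 0x6; 0x6 ⊕ 0xF = 0x9.
P3: D(K, 0x8) = 0xD; 0xD ⊕ 0x3 = 0xE.
Blocks that differ from the original plaintext: P1, P2.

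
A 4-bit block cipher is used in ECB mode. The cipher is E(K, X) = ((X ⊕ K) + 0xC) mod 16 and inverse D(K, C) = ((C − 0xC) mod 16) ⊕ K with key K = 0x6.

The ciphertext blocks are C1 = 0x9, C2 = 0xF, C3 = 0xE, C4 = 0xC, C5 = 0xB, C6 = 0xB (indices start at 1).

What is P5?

ECB decryption: P_i = D(K, C_i).
P5: D(K, 0xB) = 0x9.

P5 = 0x9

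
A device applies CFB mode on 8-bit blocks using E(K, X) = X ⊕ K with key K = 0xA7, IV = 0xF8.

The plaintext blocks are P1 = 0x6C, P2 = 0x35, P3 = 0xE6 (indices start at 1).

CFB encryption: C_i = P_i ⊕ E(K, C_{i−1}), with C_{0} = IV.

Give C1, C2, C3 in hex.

C1 = 0x33, C2 = 0xA1, C3 = 0xE0

C1: E(K, 0xF8) = 0x5F; 0x6C ⊕ 0x5F = 0x33.
C2: E(K, 0x33) = 0x94; 0x35 ⊕ 0x94 = 0xA1.
C3: E(K, 0xA1) = 0x06; 0xE6 ⊕ 0x06 = 0xE0.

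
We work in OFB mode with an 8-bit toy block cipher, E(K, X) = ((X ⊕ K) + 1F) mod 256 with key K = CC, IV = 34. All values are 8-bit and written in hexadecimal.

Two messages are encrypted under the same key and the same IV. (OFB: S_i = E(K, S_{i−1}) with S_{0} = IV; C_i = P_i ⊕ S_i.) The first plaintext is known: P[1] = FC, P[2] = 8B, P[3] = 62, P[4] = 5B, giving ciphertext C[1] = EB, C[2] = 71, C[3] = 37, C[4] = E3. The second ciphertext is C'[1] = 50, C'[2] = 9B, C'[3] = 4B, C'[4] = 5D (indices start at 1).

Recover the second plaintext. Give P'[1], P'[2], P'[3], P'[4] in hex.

In OFB with a reused IV, both messages share the same keystream S_i, so C_i ⊕ C'_i = P_i ⊕ P'_i and thus P'_i = P_i ⊕ C_i ⊕ C'_i.
P'[1]: FC ⊕ EB ⊕ 50 = 47.
P'[2]: 8B ⊕ 71 ⊕ 9B = 61.
P'[3]: 62 ⊕ 37 ⊕ 4B = 1E.
P'[4]: 5B ⊕ E3 ⊕ 5D = E5.

P'[1] = 47, P'[2] = 61, P'[3] = 1E, P'[4] = E5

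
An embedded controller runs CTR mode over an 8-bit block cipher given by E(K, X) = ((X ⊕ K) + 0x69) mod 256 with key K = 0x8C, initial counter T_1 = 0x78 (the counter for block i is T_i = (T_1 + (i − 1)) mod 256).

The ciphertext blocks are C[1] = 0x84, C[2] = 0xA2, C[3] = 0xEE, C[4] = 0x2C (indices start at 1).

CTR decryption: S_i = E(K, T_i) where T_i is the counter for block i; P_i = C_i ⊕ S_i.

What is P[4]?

P[4] = 0x4C

P[4]: T = 0x7B, S = E(K, T) = 0x60; 0x2C ⊕ 0x60 = 0x4C.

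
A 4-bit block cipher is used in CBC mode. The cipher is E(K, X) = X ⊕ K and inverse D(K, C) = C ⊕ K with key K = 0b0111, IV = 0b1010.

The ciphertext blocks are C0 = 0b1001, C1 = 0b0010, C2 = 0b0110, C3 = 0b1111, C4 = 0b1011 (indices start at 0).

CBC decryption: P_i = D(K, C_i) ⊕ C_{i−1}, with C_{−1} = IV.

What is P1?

P1: D(K, 0b0010) = 0b0101; 0b0101 ⊕ 0b1001 = 0b1100.

P1 = 0b1100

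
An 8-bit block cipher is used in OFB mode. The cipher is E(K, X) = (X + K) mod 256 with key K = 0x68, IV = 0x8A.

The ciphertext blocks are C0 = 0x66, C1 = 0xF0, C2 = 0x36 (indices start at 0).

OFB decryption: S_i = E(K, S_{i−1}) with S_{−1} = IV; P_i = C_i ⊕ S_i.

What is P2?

P2 = 0xF4

P0: S = E(K, 0x8A) = 0xF2; 0x66 ⊕ 0xF2 = 0x94.
P1: S = E(K, 0xF2) = 0x5A; 0xF0 ⊕ 0x5A = 0xAA.
P2: S = E(K, 0x5A) = 0xC2; 0x36 ⊕ 0xC2 = 0xF4.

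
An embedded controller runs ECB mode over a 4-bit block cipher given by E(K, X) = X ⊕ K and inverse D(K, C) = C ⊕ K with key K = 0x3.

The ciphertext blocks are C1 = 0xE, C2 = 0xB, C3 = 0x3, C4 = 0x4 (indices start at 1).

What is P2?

ECB decryption: P_i = D(K, C_i).
P2: D(K, 0xB) = 0x8.

P2 = 0x8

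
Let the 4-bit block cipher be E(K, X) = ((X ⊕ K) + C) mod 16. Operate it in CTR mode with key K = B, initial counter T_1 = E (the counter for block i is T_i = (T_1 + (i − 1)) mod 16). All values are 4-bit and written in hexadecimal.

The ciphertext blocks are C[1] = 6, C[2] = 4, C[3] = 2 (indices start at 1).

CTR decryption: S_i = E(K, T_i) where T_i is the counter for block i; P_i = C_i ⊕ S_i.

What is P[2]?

P[2]: T = F, S = E(K, T) = 0; 4 ⊕ 0 = 4.

P[2] = 4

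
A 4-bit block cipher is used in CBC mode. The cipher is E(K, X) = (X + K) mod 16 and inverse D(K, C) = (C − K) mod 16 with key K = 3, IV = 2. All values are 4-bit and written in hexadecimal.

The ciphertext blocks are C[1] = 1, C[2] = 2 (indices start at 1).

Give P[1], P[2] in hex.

P[1] = C, P[2] = E

CBC decryption: P_i = D(K, C_i) ⊕ C_{i−1}, with C_{0} = IV.
P[1]: D(K, 1) = E; E ⊕ 2 = C.
P[2]: D(K, 2) = F; F ⊕ 1 = E.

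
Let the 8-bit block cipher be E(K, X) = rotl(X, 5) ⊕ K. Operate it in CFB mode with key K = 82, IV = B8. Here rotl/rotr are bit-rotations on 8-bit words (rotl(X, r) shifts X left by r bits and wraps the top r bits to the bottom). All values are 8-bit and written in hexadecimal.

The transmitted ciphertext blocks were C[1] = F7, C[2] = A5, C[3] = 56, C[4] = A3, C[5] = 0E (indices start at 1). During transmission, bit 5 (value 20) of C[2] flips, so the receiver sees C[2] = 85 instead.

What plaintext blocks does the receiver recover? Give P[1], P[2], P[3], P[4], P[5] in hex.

P[1] = 62, P[2] = F9, P[3] = 64, P[4] = EB, P[5] = F8

CFB decryption: P_i = C_i ⊕ E(K, C_{i−1}), with C_{0} = IV.
Only C[2] changed, to 85. In CFB, a change in C_i flips the same bit in P_i and garbles P_{i+1}. Decrypting the received ciphertext:
P[1]: E(K, B8) = 95; F7 ⊕ 95 = 62.
P[2]: E(K, F7) = 7C; 85 ⊕ 7C = F9.
P[3]: E(K, 85) = 32; 56 ⊕ 32 = 64.
P[4]: E(K, 56) = 48; A3 ⊕ 48 = EB.
P[5]: E(K, A3) = F6; 0E ⊕ F6 = F8.
Blocks that differ from the original plaintext: P[2], P[3].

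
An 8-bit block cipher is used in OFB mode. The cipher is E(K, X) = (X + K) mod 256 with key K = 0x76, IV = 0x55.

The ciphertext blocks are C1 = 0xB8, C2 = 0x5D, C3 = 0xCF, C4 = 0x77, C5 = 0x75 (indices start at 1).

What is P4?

P4 = 0x5A

OFB decryption: S_i = E(K, S_{i−1}) with S_{0} = IV; P_i = C_i ⊕ S_i.
P1: S = E(K, 0x55) = 0xCB; 0xB8 ⊕ 0xCB = 0x73.
P2: S = E(K, 0xCB) = 0x41; 0x5D ⊕ 0x41 = 0x1C.
P3: S = E(K, 0x41) = 0xB7; 0xCF ⊕ 0xB7 = 0x78.
P4: S = E(K, 0xB7) = 0x2D; 0x77 ⊕ 0x2D = 0x5A.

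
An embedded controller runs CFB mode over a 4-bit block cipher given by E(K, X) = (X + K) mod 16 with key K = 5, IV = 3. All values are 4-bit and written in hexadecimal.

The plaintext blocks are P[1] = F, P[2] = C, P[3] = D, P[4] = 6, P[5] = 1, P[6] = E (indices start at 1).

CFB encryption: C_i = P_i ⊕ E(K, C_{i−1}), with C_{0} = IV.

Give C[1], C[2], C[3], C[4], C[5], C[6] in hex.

C[1]: E(K, 3) = 8; F ⊕ 8 = 7.
C[2]: E(K, 7) = C; C ⊕ C = 0.
C[3]: E(K, 0) = 5; D ⊕ 5 = 8.
C[4]: E(K, 8) = D; 6 ⊕ D = B.
C[5]: E(K, B) = 0; 1 ⊕ 0 = 1.
C[6]: E(K, 1) = 6; E ⊕ 6 = 8.

C[1] = 7, C[2] = 0, C[3] = 8, C[4] = B, C[5] = 1, C[6] = 8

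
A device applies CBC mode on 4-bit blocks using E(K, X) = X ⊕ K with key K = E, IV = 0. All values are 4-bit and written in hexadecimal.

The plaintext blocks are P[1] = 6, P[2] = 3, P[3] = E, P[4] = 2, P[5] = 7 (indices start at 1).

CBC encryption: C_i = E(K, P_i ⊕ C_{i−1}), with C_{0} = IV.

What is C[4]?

C[1]: P[1] ⊕ 0 = 6; E(K, 6) = 8.
C[2]: P[2] ⊕ 8 = B; E(K, B) = 5.
C[3]: P[3] ⊕ 5 = B; E(K, B) = 5.
C[4]: P[4] ⊕ 5 = 7; E(K, 7) = 9.

C[4] = 9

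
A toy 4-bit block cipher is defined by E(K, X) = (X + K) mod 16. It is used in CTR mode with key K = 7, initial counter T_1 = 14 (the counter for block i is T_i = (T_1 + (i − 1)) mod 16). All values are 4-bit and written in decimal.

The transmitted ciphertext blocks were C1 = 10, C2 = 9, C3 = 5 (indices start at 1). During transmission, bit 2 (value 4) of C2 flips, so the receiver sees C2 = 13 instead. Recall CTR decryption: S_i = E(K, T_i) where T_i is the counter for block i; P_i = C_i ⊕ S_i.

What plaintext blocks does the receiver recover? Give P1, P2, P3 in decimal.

P1 = 15, P2 = 11, P3 = 2

Only C2 changed, to 13. In CTR, a change in C_i flips the same bit in P_i only; the keystream is unaffected. Decrypting the received ciphertext:
P1: T = 14, S = E(K, T) = 5; 10 ⊕ 5 = 15.
P2: T = 15, S = E(K, T) = 6; 13 ⊕ 6 = 11.
P3: T = 0, S = E(K, T) = 7; 5 ⊕ 7 = 2.
Blocks that differ from the original plaintext: P2.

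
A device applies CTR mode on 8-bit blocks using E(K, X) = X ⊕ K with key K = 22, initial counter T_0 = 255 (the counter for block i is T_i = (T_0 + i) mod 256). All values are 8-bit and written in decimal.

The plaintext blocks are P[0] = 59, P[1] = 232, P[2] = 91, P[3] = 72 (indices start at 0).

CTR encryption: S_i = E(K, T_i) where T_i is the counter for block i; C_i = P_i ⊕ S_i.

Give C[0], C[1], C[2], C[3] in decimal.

C[0] = 210, C[1] = 254, C[2] = 76, C[3] = 92

C[0]: T = 255, S = E(K, T) = 233; 59 ⊕ 233 = 210.
C[1]: T = 0, S = E(K, T) = 22; 232 ⊕ 22 = 254.
C[2]: T = 1, S = E(K, T) = 23; 91 ⊕ 23 = 76.
C[3]: T = 2, S = E(K, T) = 20; 72 ⊕ 20 = 92.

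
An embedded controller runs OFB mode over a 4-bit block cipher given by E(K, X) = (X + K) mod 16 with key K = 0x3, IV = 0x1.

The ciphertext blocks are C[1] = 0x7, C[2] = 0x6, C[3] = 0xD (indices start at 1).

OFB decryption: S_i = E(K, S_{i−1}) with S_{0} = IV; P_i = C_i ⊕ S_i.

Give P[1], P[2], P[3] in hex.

P[1] = 0x3, P[2] = 0x1, P[3] = 0x7

P[1]: S = E(K, 0x1) = 0x4; 0x7 ⊕ 0x4 = 0x3.
P[2]: S = E(K, 0x4) = 0x7; 0x6 ⊕ 0x7 = 0x1.
P[3]: S = E(K, 0x7) = 0xA; 0xD ⊕ 0xA = 0x7.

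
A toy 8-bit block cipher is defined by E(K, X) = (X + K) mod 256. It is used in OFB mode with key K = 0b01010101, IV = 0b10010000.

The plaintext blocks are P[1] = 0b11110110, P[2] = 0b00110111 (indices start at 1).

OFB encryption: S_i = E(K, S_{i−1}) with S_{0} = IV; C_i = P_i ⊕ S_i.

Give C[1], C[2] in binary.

C[1]: S = E(K, 0b10010000) = 0b11100101; 0b11110110 ⊕ 0b11100101 = 0b00010011.
C[2]: S = E(K, 0b11100101) = 0b00111010; 0b00110111 ⊕ 0b00111010 = 0b00001101.

C[1] = 0b00010011, C[2] = 0b00001101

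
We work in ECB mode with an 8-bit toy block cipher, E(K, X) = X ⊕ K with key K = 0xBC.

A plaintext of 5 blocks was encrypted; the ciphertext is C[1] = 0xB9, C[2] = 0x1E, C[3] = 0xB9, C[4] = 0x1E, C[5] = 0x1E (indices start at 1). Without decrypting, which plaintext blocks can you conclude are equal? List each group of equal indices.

ECB encrypts each block independently with the same key, so equal ciphertext blocks imply equal plaintext blocks.
C[1] = C[3] = 0xB9, so P[1] = P[3].
C[2] = C[4] = C[5] = 0x1E, so P[2] = P[4] = P[5].

P[1] = P[3]; P[2] = P[4] = P[5]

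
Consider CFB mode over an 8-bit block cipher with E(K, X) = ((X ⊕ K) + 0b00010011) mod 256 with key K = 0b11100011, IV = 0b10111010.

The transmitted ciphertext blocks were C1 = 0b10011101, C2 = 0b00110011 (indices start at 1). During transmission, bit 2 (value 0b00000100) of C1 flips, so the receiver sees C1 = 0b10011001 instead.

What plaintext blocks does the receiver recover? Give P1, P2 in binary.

CFB decryption: P_i = C_i ⊕ E(K, C_{i−1}), with C_{0} = IV.
Only C1 changed, to 0b10011001. In CFB, a change in C_i flips the same bit in P_i and garbles P_{i+1}. Decrypting the received ciphertext:
P1: E(K, 0b10111010) = 0b01101100; 0b10011001 ⊕ 0b01101100 = 0b11110101.
P2: E(K, 0b10011001) = 0b10001101; 0b00110011 ⊕ 0b10001101 = 0b10111110.
Blocks that differ from the original plaintext: P1, P2.

P1 = 0b11110101, P2 = 0b10111110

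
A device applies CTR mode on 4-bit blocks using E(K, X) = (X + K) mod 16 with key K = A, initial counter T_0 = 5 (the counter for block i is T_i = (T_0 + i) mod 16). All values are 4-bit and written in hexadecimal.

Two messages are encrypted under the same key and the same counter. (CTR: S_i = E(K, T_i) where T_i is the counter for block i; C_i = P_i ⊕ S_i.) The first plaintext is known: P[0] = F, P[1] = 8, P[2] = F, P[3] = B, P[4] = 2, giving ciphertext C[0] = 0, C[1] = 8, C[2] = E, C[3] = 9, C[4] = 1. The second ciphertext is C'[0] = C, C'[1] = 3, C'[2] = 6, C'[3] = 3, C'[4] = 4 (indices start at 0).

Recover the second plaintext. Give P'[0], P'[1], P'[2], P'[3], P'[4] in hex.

P'[0] = 3, P'[1] = 3, P'[2] = 7, P'[3] = 1, P'[4] = 7

In CTR with a reused counter, both messages share the same keystream S_i, so C_i ⊕ C'_i = P_i ⊕ P'_i and thus P'_i = P_i ⊕ C_i ⊕ C'_i.
P'[0]: F ⊕ 0 ⊕ C = 3.
P'[1]: 8 ⊕ 8 ⊕ 3 = 3.
P'[2]: F ⊕ E ⊕ 6 = 7.
P'[3]: B ⊕ 9 ⊕ 3 = 1.
P'[4]: 2 ⊕ 1 ⊕ 4 = 7.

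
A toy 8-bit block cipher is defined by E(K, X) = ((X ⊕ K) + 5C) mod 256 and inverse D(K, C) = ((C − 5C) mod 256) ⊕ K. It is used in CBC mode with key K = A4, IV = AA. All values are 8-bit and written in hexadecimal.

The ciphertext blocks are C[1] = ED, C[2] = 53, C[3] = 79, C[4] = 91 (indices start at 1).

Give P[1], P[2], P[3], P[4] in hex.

CBC decryption: P_i = D(K, C_i) ⊕ C_{i−1}, with C_{0} = IV.
P[1]: D(K, ED) = 35; 35 ⊕ AA = 9F.
P[2]: D(K, 53) = 53; 53 ⊕ ED = BE.
P[3]: D(K, 79) = B9; B9 ⊕ 53 = EA.
P[4]: D(K, 91) = 91; 91 ⊕ 79 = E8.

P[1] = 9F, P[2] = BE, P[3] = EA, P[4] = E8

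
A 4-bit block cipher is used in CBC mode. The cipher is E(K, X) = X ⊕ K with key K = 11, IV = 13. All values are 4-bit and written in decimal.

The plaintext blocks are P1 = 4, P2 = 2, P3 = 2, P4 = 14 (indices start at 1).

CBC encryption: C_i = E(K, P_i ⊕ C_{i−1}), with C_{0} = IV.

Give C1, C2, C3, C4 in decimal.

C1 = 2, C2 = 11, C3 = 2, C4 = 7

C1: P1 ⊕ 13 = 9; E(K, 9) = 2.
C2: P2 ⊕ 2 = 0; E(K, 0) = 11.
C3: P3 ⊕ 11 = 9; E(K, 9) = 2.
C4: P4 ⊕ 2 = 12; E(K, 12) = 7.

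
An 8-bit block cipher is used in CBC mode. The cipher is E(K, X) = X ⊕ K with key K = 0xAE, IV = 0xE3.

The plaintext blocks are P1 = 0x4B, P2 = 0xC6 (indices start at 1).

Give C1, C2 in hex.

CBC encryption: C_i = E(K, P_i ⊕ C_{i−1}), with C_{0} = IV.
C1: P1 ⊕ 0xE3 = 0xA8; E(K, 0xA8) = 0x06.
C2: P2 ⊕ 0x06 = 0xC0; E(K, 0xC0) = 0x6E.

C1 = 0x06, C2 = 0x6E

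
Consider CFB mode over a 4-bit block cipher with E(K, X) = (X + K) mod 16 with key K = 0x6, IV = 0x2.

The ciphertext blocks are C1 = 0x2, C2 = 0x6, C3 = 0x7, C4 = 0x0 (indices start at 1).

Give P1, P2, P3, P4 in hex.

P1 = 0xA, P2 = 0xE, P3 = 0xB, P4 = 0xD

CFB decryption: P_i = C_i ⊕ E(K, C_{i−1}), with C_{0} = IV.
P1: E(K, 0x2) = 0x8; 0x2 ⊕ 0x8 = 0xA.
P2: E(K, 0x2) = 0x8; 0x6 ⊕ 0x8 = 0xE.
P3: E(K, 0x6) = 0xC; 0x7 ⊕ 0xC = 0xB.
P4: E(K, 0x7) = 0xD; 0x0 ⊕ 0xD = 0xD.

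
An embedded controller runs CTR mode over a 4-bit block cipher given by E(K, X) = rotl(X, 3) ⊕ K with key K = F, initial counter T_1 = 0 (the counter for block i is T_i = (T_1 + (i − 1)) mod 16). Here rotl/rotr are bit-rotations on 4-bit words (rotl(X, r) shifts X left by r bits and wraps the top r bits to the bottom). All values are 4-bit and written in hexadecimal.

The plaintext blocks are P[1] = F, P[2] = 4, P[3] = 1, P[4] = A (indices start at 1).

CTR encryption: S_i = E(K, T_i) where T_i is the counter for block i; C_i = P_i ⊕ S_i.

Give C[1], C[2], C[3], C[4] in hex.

C[1]: T = 0, S = E(K, T) = F; F ⊕ F = 0.
C[2]: T = 1, S = E(K, T) = 7; 4 ⊕ 7 = 3.
C[3]: T = 2, S = E(K, T) = E; 1 ⊕ E = F.
C[4]: T = 3, S = E(K, T) = 6; A ⊕ 6 = C.

C[1] = 0, C[2] = 3, C[3] = F, C[4] = C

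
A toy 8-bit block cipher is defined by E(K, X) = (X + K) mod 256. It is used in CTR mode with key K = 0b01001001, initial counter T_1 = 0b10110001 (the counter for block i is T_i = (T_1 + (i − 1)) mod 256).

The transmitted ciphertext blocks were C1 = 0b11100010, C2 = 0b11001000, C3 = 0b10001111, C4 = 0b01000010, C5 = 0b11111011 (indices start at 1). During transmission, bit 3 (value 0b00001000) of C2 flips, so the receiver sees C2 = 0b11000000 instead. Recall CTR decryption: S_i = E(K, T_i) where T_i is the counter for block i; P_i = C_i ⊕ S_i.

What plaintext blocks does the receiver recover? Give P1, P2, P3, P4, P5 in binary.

P1 = 0b00011000, P2 = 0b00111011, P3 = 0b01110011, P4 = 0b10111111, P5 = 0b00000101

Only C2 changed, to 0b11000000. In CTR, a change in C_i flips the same bit in P_i only; the keystream is unaffected. Decrypting the received ciphertext:
P1: T = 0b10110001, S = E(K, T) = 0b11111010; 0b11100010 ⊕ 0b11111010 = 0b00011000.
P2: T = 0b10110010, S = E(K, T) = 0b11111011; 0b11000000 ⊕ 0b11111011 = 0b00111011.
P3: T = 0b10110011, S = E(K, T) = 0b11111100; 0b10001111 ⊕ 0b11111100 = 0b01110011.
P4: T = 0b10110100, S = E(K, T) = 0b11111101; 0b01000010 ⊕ 0b11111101 = 0b10111111.
P5: T = 0b10110101, S = E(K, T) = 0b11111110; 0b11111011 ⊕ 0b11111110 = 0b00000101.
Blocks that differ from the original plaintext: P2.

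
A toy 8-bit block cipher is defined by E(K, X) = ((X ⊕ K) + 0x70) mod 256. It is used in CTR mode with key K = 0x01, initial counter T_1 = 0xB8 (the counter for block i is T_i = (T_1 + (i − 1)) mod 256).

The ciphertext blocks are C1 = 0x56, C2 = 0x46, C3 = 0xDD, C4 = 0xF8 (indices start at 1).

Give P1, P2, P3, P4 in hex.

P1 = 0x7F, P2 = 0x6E, P3 = 0xF6, P4 = 0xD2

CTR decryption: S_i = E(K, T_i) where T_i is the counter for block i; P_i = C_i ⊕ S_i.
P1: T = 0xB8, S = E(K, T) = 0x29; 0x56 ⊕ 0x29 = 0x7F.
P2: T = 0xB9, S = E(K, T) = 0x28; 0x46 ⊕ 0x28 = 0x6E.
P3: T = 0xBA, S = E(K, T) = 0x2B; 0xDD ⊕ 0x2B = 0xF6.
P4: T = 0xBB, S = E(K, T) = 0x2A; 0xF8 ⊕ 0x2A = 0xD2.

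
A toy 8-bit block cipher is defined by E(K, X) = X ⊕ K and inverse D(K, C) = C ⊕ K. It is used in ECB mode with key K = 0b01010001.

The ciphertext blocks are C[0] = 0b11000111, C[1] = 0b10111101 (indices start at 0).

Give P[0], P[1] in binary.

ECB decryption: P_i = D(K, C_i).
P[0]: D(K, 0b11000111) = 0b10010110.
P[1]: D(K, 0b10111101) = 0b11101100.

P[0] = 0b10010110, P[1] = 0b11101100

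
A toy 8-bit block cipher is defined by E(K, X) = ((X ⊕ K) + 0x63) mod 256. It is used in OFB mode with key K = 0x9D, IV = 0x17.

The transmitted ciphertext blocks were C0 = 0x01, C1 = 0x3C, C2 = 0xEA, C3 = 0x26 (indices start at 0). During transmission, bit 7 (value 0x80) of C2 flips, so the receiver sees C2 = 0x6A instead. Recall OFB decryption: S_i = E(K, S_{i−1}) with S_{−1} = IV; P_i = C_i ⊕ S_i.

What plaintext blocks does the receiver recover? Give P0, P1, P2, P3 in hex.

P0 = 0xEC, P1 = 0xEF, P2 = 0xDB, P3 = 0xA9

Only C2 changed, to 0x6A. In OFB, a change in C_i flips the same bit in P_i only; the keystream is unaffected. Decrypting the received ciphertext:
P0: S = E(K, 0x17) = 0xED; 0x01 ⊕ 0xED = 0xEC.
P1: S = E(K, 0xED) = 0xD3; 0x3C ⊕ 0xD3 = 0xEF.
P2: S = E(K, 0xD3) = 0xB1; 0x6A ⊕ 0xB1 = 0xDB.
P3: S = E(K, 0xB1) = 0x8F; 0x26 ⊕ 0x8F = 0xA9.
Blocks that differ from the original plaintext: P2.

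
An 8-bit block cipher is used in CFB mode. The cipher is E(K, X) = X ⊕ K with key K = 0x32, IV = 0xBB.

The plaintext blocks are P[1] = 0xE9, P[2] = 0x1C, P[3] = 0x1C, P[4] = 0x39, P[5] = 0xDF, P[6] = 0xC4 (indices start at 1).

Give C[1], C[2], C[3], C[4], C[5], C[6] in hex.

CFB encryption: C_i = P_i ⊕ E(K, C_{i−1}), with C_{0} = IV.
C[1]: E(K, 0xBB) = 0x89; 0xE9 ⊕ 0x89 = 0x60.
C[2]: E(K, 0x60) = 0x52; 0x1C ⊕ 0x52 = 0x4E.
C[3]: E(K, 0x4E) = 0x7C; 0x1C ⊕ 0x7C = 0x60.
C[4]: E(K, 0x60) = 0x52; 0x39 ⊕ 0x52 = 0x6B.
C[5]: E(K, 0x6B) = 0x59; 0xDF ⊕ 0x59 = 0x86.
C[6]: E(K, 0x86) = 0xB4; 0xC4 ⊕ 0xB4 = 0x70.

C[1] = 0x60, C[2] = 0x4E, C[3] = 0x60, C[4] = 0x6B, C[5] = 0x86, C[6] = 0x70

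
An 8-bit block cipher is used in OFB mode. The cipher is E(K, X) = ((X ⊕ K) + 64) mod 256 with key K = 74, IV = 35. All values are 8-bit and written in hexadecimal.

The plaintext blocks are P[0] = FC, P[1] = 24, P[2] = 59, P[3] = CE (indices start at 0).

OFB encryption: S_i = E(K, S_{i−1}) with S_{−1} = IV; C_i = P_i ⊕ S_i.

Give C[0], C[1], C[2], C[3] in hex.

C[0] = 59, C[1] = 11, C[2] = FC, C[3] = FB

C[0]: S = E(K, 35) = A5; FC ⊕ A5 = 59.
C[1]: S = E(K, A5) = 35; 24 ⊕ 35 = 11.
C[2]: S = E(K, 35) = A5; 59 ⊕ A5 = FC.
C[3]: S = E(K, A5) = 35; CE ⊕ 35 = FB.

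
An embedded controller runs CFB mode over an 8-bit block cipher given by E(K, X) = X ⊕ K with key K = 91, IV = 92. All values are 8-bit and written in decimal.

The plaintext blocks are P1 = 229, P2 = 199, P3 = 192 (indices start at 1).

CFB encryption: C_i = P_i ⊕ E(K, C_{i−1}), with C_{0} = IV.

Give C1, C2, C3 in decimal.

C1 = 226, C2 = 126, C3 = 229

C1: E(K, 92) = 7; 229 ⊕ 7 = 226.
C2: E(K, 226) = 185; 199 ⊕ 185 = 126.
C3: E(K, 126) = 37; 192 ⊕ 37 = 229.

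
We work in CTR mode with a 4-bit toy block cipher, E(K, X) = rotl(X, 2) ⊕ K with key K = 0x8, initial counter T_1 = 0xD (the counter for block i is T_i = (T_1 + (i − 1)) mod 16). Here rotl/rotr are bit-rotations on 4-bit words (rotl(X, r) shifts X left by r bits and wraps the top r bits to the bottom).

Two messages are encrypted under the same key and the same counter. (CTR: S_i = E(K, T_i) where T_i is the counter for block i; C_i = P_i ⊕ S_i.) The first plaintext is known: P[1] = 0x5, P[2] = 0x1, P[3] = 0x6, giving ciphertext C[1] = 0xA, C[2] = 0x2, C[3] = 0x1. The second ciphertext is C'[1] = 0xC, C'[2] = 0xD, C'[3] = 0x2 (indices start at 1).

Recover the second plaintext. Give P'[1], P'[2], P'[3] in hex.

P'[1] = 0x3, P'[2] = 0xE, P'[3] = 0x5

In CTR with a reused counter, both messages share the same keystream S_i, so C_i ⊕ C'_i = P_i ⊕ P'_i and thus P'_i = P_i ⊕ C_i ⊕ C'_i.
P'[1]: 0x5 ⊕ 0xA ⊕ 0xC = 0x3.
P'[2]: 0x1 ⊕ 0x2 ⊕ 0xD = 0xE.
P'[3]: 0x6 ⊕ 0x1 ⊕ 0x2 = 0x5.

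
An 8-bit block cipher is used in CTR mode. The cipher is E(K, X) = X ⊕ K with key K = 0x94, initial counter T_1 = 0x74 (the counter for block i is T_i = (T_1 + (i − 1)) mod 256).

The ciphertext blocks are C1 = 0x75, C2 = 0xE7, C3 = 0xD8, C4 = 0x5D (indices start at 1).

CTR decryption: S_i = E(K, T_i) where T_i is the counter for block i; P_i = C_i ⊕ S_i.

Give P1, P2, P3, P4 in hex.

P1: T = 0x74, S = E(K, T) = 0xE0; 0x75 ⊕ 0xE0 = 0x95.
P2: T = 0x75, S = E(K, T) = 0xE1; 0xE7 ⊕ 0xE1 = 0x06.
P3: T = 0x76, S = E(K, T) = 0xE2; 0xD8 ⊕ 0xE2 = 0x3A.
P4: T = 0x77, S = E(K, T) = 0xE3; 0x5D ⊕ 0xE3 = 0xBE.

P1 = 0x95, P2 = 0x06, P3 = 0x3A, P4 = 0xBE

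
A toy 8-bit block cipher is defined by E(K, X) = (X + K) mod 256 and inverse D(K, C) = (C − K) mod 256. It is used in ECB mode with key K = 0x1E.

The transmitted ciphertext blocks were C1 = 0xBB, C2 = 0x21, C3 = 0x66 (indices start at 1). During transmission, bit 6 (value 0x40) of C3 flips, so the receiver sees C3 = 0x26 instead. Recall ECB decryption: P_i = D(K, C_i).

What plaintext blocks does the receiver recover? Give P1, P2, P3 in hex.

P1 = 0x9D, P2 = 0x03, P3 = 0x08

Only C3 changed, to 0x26. In ECB, a change in C_i affects only P_i. Decrypting the received ciphertext:
P1: D(K, 0xBB) = 0x9D.
P2: D(K, 0x21) = 0x03.
P3: D(K, 0x26) = 0x08.
Blocks that differ from the original plaintext: P3.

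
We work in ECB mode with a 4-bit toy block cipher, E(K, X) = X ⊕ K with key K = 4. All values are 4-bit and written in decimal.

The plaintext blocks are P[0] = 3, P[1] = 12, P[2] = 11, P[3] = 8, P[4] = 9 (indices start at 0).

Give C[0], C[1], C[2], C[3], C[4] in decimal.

ECB encryption: C_i = E(K, P_i).
C[0]: E(K, 3) = 7.
C[1]: E(K, 12) = 8.
C[2]: E(K, 11) = 15.
C[3]: E(K, 8) = 12.
C[4]: E(K, 9) = 13.

C[0] = 7, C[1] = 8, C[2] = 15, C[3] = 12, C[4] = 13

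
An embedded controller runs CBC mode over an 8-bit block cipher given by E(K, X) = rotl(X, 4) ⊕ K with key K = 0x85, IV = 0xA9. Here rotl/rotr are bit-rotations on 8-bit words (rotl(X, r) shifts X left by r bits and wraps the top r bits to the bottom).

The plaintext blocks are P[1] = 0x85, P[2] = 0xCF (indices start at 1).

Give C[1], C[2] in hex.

CBC encryption: C_i = E(K, P_i ⊕ C_{i−1}), with C_{0} = IV.
C[1]: P[1] ⊕ 0xA9 = 0x2C; E(K, 0x2C) = 0x47.
C[2]: P[2] ⊕ 0x47 = 0x88; E(K, 0x88) = 0x0D.

C[1] = 0x47, C[2] = 0x0D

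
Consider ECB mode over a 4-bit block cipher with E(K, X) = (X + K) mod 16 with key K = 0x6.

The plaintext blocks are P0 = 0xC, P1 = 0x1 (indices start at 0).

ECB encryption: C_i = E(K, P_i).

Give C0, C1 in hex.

C0 = 0x2, C1 = 0x7

C0: E(K, 0xC) = 0x2.
C1: E(K, 0x1) = 0x7.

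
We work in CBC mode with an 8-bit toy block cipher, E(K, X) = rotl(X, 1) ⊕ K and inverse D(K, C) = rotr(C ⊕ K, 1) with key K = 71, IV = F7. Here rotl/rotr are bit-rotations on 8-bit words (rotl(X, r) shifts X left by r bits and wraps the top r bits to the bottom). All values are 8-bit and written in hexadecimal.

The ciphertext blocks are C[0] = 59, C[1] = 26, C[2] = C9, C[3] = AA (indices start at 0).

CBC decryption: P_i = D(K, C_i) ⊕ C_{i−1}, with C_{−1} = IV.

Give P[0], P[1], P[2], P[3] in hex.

P[0] = E3, P[1] = F2, P[2] = 7A, P[3] = 24

P[0]: D(K, 59) = 14; 14 ⊕ F7 = E3.
P[1]: D(K, 26) = AB; AB ⊕ 59 = F2.
P[2]: D(K, C9) = 5C; 5C ⊕ 26 = 7A.
P[3]: D(K, AA) = ED; ED ⊕ C9 = 24.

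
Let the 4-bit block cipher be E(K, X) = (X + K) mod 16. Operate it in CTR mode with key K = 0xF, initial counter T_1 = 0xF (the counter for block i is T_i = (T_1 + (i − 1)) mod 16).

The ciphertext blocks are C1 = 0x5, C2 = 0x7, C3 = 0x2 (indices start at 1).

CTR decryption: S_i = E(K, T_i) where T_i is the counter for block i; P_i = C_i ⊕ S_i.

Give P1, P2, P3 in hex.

P1: T = 0xF, S = E(K, T) = 0xE; 0x5 ⊕ 0xE = 0xB.
P2: T = 0x0, S = E(K, T) = 0xF; 0x7 ⊕ 0xF = 0x8.
P3: T = 0x1, S = E(K, T) = 0x0; 0x2 ⊕ 0x0 = 0x2.

P1 = 0xB, P2 = 0x8, P3 = 0x2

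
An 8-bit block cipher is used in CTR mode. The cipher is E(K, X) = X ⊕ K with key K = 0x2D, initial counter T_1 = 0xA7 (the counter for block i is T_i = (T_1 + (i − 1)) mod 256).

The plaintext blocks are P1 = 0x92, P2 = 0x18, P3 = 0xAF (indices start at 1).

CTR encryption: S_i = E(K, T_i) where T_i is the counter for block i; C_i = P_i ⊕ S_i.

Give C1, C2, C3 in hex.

C1 = 0x18, C2 = 0x9D, C3 = 0x2B

C1: T = 0xA7, S = E(K, T) = 0x8A; 0x92 ⊕ 0x8A = 0x18.
C2: T = 0xA8, S = E(K, T) = 0x85; 0x18 ⊕ 0x85 = 0x9D.
C3: T = 0xA9, S = E(K, T) = 0x84; 0xAF ⊕ 0x84 = 0x2B.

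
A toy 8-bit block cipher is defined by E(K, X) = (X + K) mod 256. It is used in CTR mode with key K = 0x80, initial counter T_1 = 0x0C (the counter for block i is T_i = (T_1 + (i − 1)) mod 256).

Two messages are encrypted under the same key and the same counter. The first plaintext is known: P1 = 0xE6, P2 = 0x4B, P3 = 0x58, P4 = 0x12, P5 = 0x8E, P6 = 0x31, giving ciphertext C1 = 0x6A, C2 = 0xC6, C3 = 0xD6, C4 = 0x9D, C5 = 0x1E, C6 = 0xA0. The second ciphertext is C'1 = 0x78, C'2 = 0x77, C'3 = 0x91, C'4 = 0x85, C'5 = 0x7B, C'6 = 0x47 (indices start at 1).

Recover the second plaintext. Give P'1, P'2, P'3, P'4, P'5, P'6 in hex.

P'1 = 0xF4, P'2 = 0xFA, P'3 = 0x1F, P'4 = 0x0A, P'5 = 0xEB, P'6 = 0xD6

In CTR with a reused counter, both messages share the same keystream S_i, so C_i ⊕ C'_i = P_i ⊕ P'_i and thus P'_i = P_i ⊕ C_i ⊕ C'_i.
P'1: 0xE6 ⊕ 0x6A ⊕ 0x78 = 0xF4.
P'2: 0x4B ⊕ 0xC6 ⊕ 0x77 = 0xFA.
P'3: 0x58 ⊕ 0xD6 ⊕ 0x91 = 0x1F.
P'4: 0x12 ⊕ 0x9D ⊕ 0x85 = 0x0A.
P'5: 0x8E ⊕ 0x1E ⊕ 0x7B = 0xEB.
P'6: 0x31 ⊕ 0xA0 ⊕ 0x47 = 0xD6.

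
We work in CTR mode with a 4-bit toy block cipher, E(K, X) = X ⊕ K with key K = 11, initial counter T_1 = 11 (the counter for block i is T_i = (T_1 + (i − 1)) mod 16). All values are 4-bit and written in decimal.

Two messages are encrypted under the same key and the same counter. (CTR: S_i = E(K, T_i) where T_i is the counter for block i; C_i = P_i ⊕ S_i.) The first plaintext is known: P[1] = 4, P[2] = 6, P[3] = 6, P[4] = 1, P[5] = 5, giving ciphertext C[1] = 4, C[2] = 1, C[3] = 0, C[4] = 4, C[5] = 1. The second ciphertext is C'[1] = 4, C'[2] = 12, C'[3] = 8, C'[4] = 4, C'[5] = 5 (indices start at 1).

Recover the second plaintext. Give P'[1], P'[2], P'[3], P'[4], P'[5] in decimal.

P'[1] = 4, P'[2] = 11, P'[3] = 14, P'[4] = 1, P'[5] = 1

In CTR with a reused counter, both messages share the same keystream S_i, so C_i ⊕ C'_i = P_i ⊕ P'_i and thus P'_i = P_i ⊕ C_i ⊕ C'_i.
P'[1]: 4 ⊕ 4 ⊕ 4 = 4.
P'[2]: 6 ⊕ 1 ⊕ 12 = 11.
P'[3]: 6 ⊕ 0 ⊕ 8 = 14.
P'[4]: 1 ⊕ 4 ⊕ 4 = 1.
P'[5]: 5 ⊕ 1 ⊕ 5 = 1.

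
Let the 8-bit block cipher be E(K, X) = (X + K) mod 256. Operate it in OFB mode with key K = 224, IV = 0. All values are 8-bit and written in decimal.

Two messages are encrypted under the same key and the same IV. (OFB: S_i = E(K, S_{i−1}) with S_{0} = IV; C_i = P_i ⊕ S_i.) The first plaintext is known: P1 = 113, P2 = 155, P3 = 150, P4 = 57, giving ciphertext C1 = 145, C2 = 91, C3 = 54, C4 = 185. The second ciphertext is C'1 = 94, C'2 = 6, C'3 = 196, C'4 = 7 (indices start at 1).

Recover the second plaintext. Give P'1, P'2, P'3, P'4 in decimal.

In OFB with a reused IV, both messages share the same keystream S_i, so C_i ⊕ C'_i = P_i ⊕ P'_i and thus P'_i = P_i ⊕ C_i ⊕ C'_i.
P'1: 113 ⊕ 145 ⊕ 94 = 190.
P'2: 155 ⊕ 91 ⊕ 6 = 198.
P'3: 150 ⊕ 54 ⊕ 196 = 100.
P'4: 57 ⊕ 185 ⊕ 7 = 135.

P'1 = 190, P'2 = 198, P'3 = 100, P'4 = 135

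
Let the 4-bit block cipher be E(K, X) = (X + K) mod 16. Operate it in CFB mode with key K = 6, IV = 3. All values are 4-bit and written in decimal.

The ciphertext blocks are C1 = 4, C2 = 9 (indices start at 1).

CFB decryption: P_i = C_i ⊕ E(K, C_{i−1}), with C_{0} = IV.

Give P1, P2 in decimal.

P1 = 13, P2 = 3

P1: E(K, 3) = 9; 4 ⊕ 9 = 13.
P2: E(K, 4) = 10; 9 ⊕ 10 = 3.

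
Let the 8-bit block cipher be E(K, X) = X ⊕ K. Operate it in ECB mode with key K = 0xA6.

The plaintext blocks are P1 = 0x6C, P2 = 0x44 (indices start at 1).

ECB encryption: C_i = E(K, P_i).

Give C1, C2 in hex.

C1: E(K, 0x6C) = 0xCA.
C2: E(K, 0x44) = 0xE2.

C1 = 0xCA, C2 = 0xE2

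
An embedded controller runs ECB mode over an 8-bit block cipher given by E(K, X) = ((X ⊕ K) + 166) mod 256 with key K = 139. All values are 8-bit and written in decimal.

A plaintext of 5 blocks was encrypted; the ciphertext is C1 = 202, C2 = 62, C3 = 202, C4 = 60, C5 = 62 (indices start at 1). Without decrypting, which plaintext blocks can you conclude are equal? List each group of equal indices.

P1 = P3; P2 = P5

ECB encrypts each block independently with the same key, so equal ciphertext blocks imply equal plaintext blocks.
C1 = C3 = 202, so P1 = P3.
C2 = C5 = 62, so P2 = P5.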